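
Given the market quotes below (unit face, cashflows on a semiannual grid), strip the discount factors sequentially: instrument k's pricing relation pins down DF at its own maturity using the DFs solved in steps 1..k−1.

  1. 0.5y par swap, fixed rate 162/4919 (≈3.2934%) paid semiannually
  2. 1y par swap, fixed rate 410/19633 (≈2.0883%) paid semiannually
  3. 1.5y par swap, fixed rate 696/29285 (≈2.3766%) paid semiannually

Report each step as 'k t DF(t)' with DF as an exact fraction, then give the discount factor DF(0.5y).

1 1/2 4919/5000
2 1 1959/2000
3 3/2 2413/2500
DF(0.5y) = 4919/5000 ≈ 0.983800

step 1 [0.5y] swap r/2=81/4919: DF=(1 − 81/4919·(0))/(1+81/4919) = 4919/5000 ≈ 0.983800
step 2 [1y] swap r/2=205/19633: DF=(1 − 205/19633·(0.983800))/(1+205/19633) = 1959/2000 ≈ 0.979500
step 3 [1.5y] swap r/2=348/29285: DF=(1 − 348/29285·(0.983800+0.979500))/(1+348/29285) = 2413/2500 ≈ 0.965200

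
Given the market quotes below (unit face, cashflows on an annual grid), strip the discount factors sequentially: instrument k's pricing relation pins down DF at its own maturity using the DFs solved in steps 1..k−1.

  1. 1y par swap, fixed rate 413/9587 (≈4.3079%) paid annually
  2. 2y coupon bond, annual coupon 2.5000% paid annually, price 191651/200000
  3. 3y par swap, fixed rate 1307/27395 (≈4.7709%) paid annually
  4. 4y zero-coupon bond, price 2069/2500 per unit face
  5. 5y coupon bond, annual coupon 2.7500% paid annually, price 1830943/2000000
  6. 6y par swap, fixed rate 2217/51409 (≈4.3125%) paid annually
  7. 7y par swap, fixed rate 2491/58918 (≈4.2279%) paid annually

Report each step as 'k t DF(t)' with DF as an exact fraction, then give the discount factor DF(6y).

1 1 9587/10000
2 2 1823/2000
3 3 8693/10000
4 4 2069/2500
5 5 1591/2000
6 6 7783/10000
7 7 7509/10000
DF(6y) = 7783/10000 ≈ 0.778300

step 1 [1y] swap r/1=413/9587: DF=(1 − 413/9587·(0))/(1+413/9587) = 9587/10000 ≈ 0.958700
step 2 [2y] bond c/1=1/40: DF=(191651/200000 − 1/40·(0.958700))/(1+1/40) = 1823/2000 ≈ 0.911500
step 3 [3y] swap r/1=1307/27395: DF=(1 − 1307/27395·(0.958700+0.911500))/(1+1307/27395) = 8693/10000 ≈ 0.869300
step 4 [4y] zero: DF = P = 2069/2500 ≈ 0.827600
step 5 [5y] bond c/1=11/400: DF=(1830943/2000000 − 11/400·(0.958700+0.911500+0.869300+0.827600))/(1+11/400) = 1591/2000 ≈ 0.795500
step 6 [6y] swap r/1=2217/51409: DF=(1 − 2217/51409·(0.958700+0.911500+0.869300+0.827600+0.795500))/(1+2217/51409) = 7783/10000 ≈ 0.778300
step 7 [7y] swap r/1=2491/58918: DF=(1 − 2491/58918·(0.958700+0.911500+0.869300+0.827600+0.795500+0.778300))/(1+2491/58918) = 7509/10000 ≈ 0.750900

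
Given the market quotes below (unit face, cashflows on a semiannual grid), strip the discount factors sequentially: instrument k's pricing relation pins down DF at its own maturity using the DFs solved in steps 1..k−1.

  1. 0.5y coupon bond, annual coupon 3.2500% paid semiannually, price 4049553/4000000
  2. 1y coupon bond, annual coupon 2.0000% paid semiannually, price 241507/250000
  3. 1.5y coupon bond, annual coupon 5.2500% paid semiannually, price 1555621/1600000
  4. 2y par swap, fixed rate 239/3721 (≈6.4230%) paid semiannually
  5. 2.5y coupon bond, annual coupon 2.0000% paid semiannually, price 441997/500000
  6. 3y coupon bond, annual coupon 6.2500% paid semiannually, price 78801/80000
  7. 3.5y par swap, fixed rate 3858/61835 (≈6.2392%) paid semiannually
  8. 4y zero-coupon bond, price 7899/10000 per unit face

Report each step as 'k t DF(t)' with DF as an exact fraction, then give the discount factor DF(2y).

1 1/2 4981/5000
2 1 4733/5000
3 3/2 8977/10000
4 2 1761/2000
5 5/2 524/625
6 3 817/1000
7 7/2 8071/10000
8 4 7899/10000
DF(2y) = 1761/2000 ≈ 0.880500

step 1 [0.5y] bond c/2=13/800: DF=(4049553/4000000 − 13/800·(0))/(1+13/800) = 4981/5000 ≈ 0.996200
step 2 [1y] bond c/2=1/100: DF=(241507/250000 − 1/100·(0.996200))/(1+1/100) = 4733/5000 ≈ 0.946600
step 3 [1.5y] bond c/2=21/800: DF=(1555621/1600000 − 21/800·(0.996200+0.946600))/(1+21/800) = 8977/10000 ≈ 0.897700
step 4 [2y] swap r/2=239/7442: DF=(1 − 239/7442·(0.996200+0.946600+0.897700))/(1+239/7442) = 1761/2000 ≈ 0.880500
step 5 [2.5y] bond c/2=1/100: DF=(441997/500000 − 1/100·(0.996200+0.946600+0.897700+0.880500))/(1+1/100) = 524/625 ≈ 0.838400
step 6 [3y] bond c/2=1/32: DF=(78801/80000 − 1/32·(0.996200+0.946600+0.897700+0.880500+0.838400))/(1+1/32) = 817/1000 ≈ 0.817000
step 7 [3.5y] swap r/2=1929/61835: DF=(1 − 1929/61835·(0.996200+0.946600+0.897700+0.880500+0.838400+0.817000))/(1+1929/61835) = 8071/10000 ≈ 0.807100
step 8 [4y] zero: DF = P = 7899/10000 ≈ 0.789900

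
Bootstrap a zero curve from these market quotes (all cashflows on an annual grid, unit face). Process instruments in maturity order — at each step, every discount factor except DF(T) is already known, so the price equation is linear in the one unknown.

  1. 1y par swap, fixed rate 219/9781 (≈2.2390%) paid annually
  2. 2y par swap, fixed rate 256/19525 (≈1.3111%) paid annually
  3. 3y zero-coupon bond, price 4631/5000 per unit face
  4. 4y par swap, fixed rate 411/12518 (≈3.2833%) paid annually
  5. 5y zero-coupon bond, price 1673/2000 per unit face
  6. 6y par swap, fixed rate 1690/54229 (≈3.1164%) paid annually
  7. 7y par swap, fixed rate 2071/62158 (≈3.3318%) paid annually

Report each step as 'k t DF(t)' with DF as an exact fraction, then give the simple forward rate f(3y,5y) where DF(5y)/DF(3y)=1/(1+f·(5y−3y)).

1 1 9781/10000
2 2 609/625
3 3 4631/5000
4 4 8767/10000
5 5 1673/2000
6 6 831/1000
7 7 7929/10000
f(3y,5y) = ((4631/5000)/(1673/2000) − 1)/(2) = 897/16730 ≈ 5.3616%

step 1 [1y] swap r/1=219/9781: DF=(1 − 219/9781·(0))/(1+219/9781) = 9781/10000 ≈ 0.978100
step 2 [2y] swap r/1=256/19525: DF=(1 − 256/19525·(0.978100))/(1+256/19525) = 609/625 ≈ 0.974400
step 3 [3y] zero: DF = P = 4631/5000 ≈ 0.926200
step 4 [4y] swap r/1=411/12518: DF=(1 − 411/12518·(0.978100+0.974400+0.926200))/(1+411/12518) = 8767/10000 ≈ 0.876700
step 5 [5y] zero: DF = P = 1673/2000 ≈ 0.836500
step 6 [6y] swap r/1=1690/54229: DF=(1 − 1690/54229·(0.978100+0.974400+0.926200+0.876700+0.836500))/(1+1690/54229) = 831/1000 ≈ 0.831000
step 7 [7y] swap r/1=2071/62158: DF=(1 − 2071/62158·(0.978100+0.974400+0.926200+0.876700+0.836500+0.831000))/(1+2071/62158) = 7929/10000 ≈ 0.792900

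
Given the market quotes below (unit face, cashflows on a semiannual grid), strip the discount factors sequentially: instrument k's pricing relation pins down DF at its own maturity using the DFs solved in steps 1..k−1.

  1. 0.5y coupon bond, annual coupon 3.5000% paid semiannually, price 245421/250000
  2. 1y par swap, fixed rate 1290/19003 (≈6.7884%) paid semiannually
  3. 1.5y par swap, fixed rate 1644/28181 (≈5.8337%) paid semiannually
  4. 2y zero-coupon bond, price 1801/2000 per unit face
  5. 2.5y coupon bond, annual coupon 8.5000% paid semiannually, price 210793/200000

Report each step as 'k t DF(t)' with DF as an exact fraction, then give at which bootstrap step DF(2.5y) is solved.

1 1/2 603/625
2 1 1871/2000
3 3/2 4589/5000
4 2 1801/2000
5 5/2 4297/5000
DF(2.5y) is solved at step 5

step 1 [0.5y] bond c/2=7/400: DF=(245421/250000 − 7/400·(0))/(1+7/400) = 603/625 ≈ 0.964800
step 2 [1y] swap r/2=645/19003: DF=(1 − 645/19003·(0.964800))/(1+645/19003) = 1871/2000 ≈ 0.935500
step 3 [1.5y] swap r/2=822/28181: DF=(1 − 822/28181·(0.964800+0.935500))/(1+822/28181) = 4589/5000 ≈ 0.917800
step 4 [2y] zero: DF = P = 1801/2000 ≈ 0.900500
step 5 [2.5y] bond c/2=17/400: DF=(210793/200000 − 17/400·(0.964800+0.935500+0.917800+0.900500))/(1+17/400) = 4297/5000 ≈ 0.859400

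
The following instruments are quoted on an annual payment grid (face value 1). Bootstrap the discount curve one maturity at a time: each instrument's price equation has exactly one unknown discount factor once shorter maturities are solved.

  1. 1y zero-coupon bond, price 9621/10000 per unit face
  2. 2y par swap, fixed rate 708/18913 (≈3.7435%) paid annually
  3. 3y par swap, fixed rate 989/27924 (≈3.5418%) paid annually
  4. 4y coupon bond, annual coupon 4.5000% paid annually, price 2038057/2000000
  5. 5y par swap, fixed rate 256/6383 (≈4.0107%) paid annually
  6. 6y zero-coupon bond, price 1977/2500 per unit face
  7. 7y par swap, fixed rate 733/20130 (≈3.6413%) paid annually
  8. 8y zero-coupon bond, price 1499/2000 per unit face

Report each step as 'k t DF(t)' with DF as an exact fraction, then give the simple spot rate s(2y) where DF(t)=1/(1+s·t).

step 1 [1y] zero: DF = P = 9621/10000 ≈ 0.962100
step 2 [2y] swap r/1=708/18913: DF=(1 − 708/18913·(0.962100))/(1+708/18913) = 2323/2500 ≈ 0.929200
step 3 [3y] swap r/1=989/27924: DF=(1 − 989/27924·(0.962100+0.929200))/(1+989/27924) = 9011/10000 ≈ 0.901100
step 4 [4y] bond c/1=9/200: DF=(2038057/2000000 − 9/200·(0.962100+0.929200+0.901100))/(1+9/200) = 8549/10000 ≈ 0.854900
step 5 [5y] swap r/1=256/6383: DF=(1 − 256/6383·(0.962100+0.929200+0.901100+0.854900))/(1+256/6383) = 513/625 ≈ 0.820800
step 6 [6y] zero: DF = P = 1977/2500 ≈ 0.790800
step 7 [7y] swap r/1=733/20130: DF=(1 − 733/20130·(0.962100+0.929200+0.901100+0.854900+0.820800+0.790800))/(1+733/20130) = 7801/10000 ≈ 0.780100
step 8 [8y] zero: DF = P = 1499/2000 ≈ 0.749500

1 1 9621/10000
2 2 2323/2500
3 3 9011/10000
4 4 8549/10000
5 5 513/625
6 6 1977/2500
7 7 7801/10000
8 8 1499/2000
s(2y) = (1/(2323/2500) − 1)/(2) = 177/4646 ≈ 3.8097%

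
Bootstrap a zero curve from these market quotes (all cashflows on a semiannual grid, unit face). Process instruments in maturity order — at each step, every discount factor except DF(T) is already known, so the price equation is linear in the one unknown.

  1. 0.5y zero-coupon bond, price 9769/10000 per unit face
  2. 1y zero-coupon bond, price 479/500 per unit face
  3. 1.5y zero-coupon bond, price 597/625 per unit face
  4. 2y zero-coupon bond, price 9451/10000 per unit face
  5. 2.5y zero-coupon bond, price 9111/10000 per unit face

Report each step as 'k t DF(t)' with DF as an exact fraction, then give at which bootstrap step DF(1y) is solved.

1 1/2 9769/10000
2 1 479/500
3 3/2 597/625
4 2 9451/10000
5 5/2 9111/10000
DF(1y) is solved at step 2

step 1 [0.5y] zero: DF = P = 9769/10000 ≈ 0.976900
step 2 [1y] zero: DF = P = 479/500 ≈ 0.958000
step 3 [1.5y] zero: DF = P = 597/625 ≈ 0.955200
step 4 [2y] zero: DF = P = 9451/10000 ≈ 0.945100
step 5 [2.5y] zero: DF = P = 9111/10000 ≈ 0.911100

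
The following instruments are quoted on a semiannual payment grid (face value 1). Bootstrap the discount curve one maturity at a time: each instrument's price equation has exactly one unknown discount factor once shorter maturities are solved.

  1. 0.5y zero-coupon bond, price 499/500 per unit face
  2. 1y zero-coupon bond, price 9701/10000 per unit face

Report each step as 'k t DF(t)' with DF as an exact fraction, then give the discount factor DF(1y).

step 1 [0.5y] zero: DF = P = 499/500 ≈ 0.998000
step 2 [1y] zero: DF = P = 9701/10000 ≈ 0.970100

1 1/2 499/500
2 1 9701/10000
DF(1y) = 9701/10000 ≈ 0.970100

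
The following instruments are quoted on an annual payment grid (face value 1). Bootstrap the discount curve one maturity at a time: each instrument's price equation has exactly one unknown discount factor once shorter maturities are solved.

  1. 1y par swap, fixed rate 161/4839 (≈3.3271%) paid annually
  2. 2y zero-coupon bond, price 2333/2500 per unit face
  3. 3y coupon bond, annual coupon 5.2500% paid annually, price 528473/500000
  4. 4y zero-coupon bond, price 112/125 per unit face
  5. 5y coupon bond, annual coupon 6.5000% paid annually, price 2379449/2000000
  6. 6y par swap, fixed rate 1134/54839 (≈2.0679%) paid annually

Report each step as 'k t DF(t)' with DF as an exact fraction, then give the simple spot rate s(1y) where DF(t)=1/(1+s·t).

step 1 [1y] swap r/1=161/4839: DF=(1 − 161/4839·(0))/(1+161/4839) = 4839/5000 ≈ 0.967800
step 2 [2y] zero: DF = P = 2333/2500 ≈ 0.933200
step 3 [3y] bond c/1=21/400: DF=(528473/500000 − 21/400·(0.967800+0.933200))/(1+21/400) = 4547/5000 ≈ 0.909400
step 4 [4y] zero: DF = P = 112/125 ≈ 0.896000
step 5 [5y] bond c/1=13/200: DF=(2379449/2000000 − 13/200·(0.967800+0.933200+0.909400+0.896000))/(1+13/200) = 8909/10000 ≈ 0.890900
step 6 [6y] swap r/1=1134/54839: DF=(1 − 1134/54839·(0.967800+0.933200+0.909400+0.896000+0.890900))/(1+1134/54839) = 4433/5000 ≈ 0.886600

1 1 4839/5000
2 2 2333/2500
3 3 4547/5000
4 4 112/125
5 5 8909/10000
6 6 4433/5000
s(1y) = (1/(4839/5000) − 1)/(1) = 161/4839 ≈ 3.3271%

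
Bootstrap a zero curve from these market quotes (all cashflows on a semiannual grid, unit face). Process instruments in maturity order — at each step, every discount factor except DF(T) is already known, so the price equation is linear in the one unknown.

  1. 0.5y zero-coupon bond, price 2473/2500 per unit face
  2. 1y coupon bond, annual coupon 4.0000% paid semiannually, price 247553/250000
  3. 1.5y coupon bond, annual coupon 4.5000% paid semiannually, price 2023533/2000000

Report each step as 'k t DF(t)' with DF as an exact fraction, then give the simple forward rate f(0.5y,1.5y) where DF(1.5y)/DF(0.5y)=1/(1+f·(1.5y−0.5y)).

step 1 [0.5y] zero: DF = P = 2473/2500 ≈ 0.989200
step 2 [1y] bond c/2=1/50: DF=(247553/250000 − 1/50·(0.989200))/(1+1/50) = 4757/5000 ≈ 0.951400
step 3 [1.5y] bond c/2=9/400: DF=(2023533/2000000 − 9/400·(0.989200+0.951400))/(1+9/400) = 2367/2500 ≈ 0.946800

1 1/2 2473/2500
2 1 4757/5000
3 3/2 2367/2500
f(0.5y,1.5y) = ((2473/2500)/(2367/2500) − 1)/(1) = 106/2367 ≈ 4.4782%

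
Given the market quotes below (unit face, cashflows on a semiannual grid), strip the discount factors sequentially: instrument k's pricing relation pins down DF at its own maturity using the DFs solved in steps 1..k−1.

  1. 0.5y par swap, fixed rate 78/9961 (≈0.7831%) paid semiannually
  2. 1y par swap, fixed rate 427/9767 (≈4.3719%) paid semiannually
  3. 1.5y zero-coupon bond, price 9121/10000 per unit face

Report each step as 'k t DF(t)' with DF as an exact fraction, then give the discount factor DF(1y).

step 1 [0.5y] swap r/2=39/9961: DF=(1 − 39/9961·(0))/(1+39/9961) = 9961/10000 ≈ 0.996100
step 2 [1y] swap r/2=427/19534: DF=(1 − 427/19534·(0.996100))/(1+427/19534) = 9573/10000 ≈ 0.957300
step 3 [1.5y] zero: DF = P = 9121/10000 ≈ 0.912100

1 1/2 9961/10000
2 1 9573/10000
3 3/2 9121/10000
DF(1y) = 9573/10000 ≈ 0.957300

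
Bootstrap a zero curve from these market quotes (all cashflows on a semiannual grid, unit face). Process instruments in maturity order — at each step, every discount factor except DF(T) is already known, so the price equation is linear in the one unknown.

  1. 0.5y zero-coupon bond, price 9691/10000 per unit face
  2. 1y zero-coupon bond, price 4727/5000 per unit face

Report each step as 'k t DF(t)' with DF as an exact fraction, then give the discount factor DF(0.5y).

step 1 [0.5y] zero: DF = P = 9691/10000 ≈ 0.969100
step 2 [1y] zero: DF = P = 4727/5000 ≈ 0.945400

1 1/2 9691/10000
2 1 4727/5000
DF(0.5y) = 9691/10000 ≈ 0.969100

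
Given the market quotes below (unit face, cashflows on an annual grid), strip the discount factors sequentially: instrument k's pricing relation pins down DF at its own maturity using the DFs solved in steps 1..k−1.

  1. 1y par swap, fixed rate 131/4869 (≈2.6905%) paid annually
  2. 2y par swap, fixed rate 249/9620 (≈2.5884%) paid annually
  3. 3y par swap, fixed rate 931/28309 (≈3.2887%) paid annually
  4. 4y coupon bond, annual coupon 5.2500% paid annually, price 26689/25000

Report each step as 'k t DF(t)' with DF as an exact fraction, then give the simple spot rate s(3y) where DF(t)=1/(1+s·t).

step 1 [1y] swap r/1=131/4869: DF=(1 − 131/4869·(0))/(1+131/4869) = 4869/5000 ≈ 0.973800
step 2 [2y] swap r/1=249/9620: DF=(1 − 249/9620·(0.973800))/(1+249/9620) = 4751/5000 ≈ 0.950200
step 3 [3y] swap r/1=931/28309: DF=(1 − 931/28309·(0.973800+0.950200))/(1+931/28309) = 9069/10000 ≈ 0.906900
step 4 [4y] bond c/1=21/400: DF=(26689/25000 − 21/400·(0.973800+0.950200+0.906900))/(1+21/400) = 8731/10000 ≈ 0.873100

1 1 4869/5000
2 2 4751/5000
3 3 9069/10000
4 4 8731/10000
s(3y) = (1/(9069/10000) − 1)/(3) = 931/27207 ≈ 3.4219%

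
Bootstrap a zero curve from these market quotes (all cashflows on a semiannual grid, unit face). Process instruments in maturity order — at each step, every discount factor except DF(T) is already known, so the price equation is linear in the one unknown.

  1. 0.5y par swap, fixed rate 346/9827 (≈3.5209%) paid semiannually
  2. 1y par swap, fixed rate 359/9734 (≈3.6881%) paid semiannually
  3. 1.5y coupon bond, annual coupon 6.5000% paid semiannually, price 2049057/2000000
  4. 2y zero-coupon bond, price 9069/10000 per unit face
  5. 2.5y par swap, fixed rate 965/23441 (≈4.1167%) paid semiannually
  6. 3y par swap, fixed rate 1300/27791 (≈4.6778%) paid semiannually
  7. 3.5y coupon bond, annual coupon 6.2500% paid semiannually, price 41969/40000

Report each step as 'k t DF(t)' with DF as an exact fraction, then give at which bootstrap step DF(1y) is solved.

step 1 [0.5y] swap r/2=173/9827: DF=(1 − 173/9827·(0))/(1+173/9827) = 9827/10000 ≈ 0.982700
step 2 [1y] swap r/2=359/19468: DF=(1 − 359/19468·(0.982700))/(1+359/19468) = 9641/10000 ≈ 0.964100
step 3 [1.5y] bond c/2=13/400: DF=(2049057/2000000 − 13/400·(0.982700+0.964100))/(1+13/400) = 931/1000 ≈ 0.931000
step 4 [2y] zero: DF = P = 9069/10000 ≈ 0.906900
step 5 [2.5y] swap r/2=965/46882: DF=(1 − 965/46882·(0.982700+0.964100+0.931000+0.906900))/(1+965/46882) = 1807/2000 ≈ 0.903500
step 6 [3y] swap r/2=650/27791: DF=(1 − 650/27791·(0.982700+0.964100+0.931000+0.906900+0.903500))/(1+650/27791) = 87/100 ≈ 0.870000
step 7 [3.5y] bond c/2=1/32: DF=(41969/40000 − 1/32·(0.982700+0.964100+0.931000+0.906900+0.903500+0.870000))/(1+1/32) = 849/1000 ≈ 0.849000

1 1/2 9827/10000
2 1 9641/10000
3 3/2 931/1000
4 2 9069/10000
5 5/2 1807/2000
6 3 87/100
7 7/2 849/1000
DF(1y) is solved at step 2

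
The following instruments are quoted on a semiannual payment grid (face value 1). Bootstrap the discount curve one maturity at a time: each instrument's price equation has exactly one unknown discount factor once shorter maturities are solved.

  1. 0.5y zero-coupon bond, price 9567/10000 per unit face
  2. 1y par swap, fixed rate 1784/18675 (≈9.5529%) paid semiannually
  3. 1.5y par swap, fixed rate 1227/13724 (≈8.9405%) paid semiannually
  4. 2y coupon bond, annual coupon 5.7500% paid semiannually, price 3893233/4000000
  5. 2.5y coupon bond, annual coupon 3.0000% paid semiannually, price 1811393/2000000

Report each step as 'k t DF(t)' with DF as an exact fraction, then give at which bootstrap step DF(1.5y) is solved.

step 1 [0.5y] zero: DF = P = 9567/10000 ≈ 0.956700
step 2 [1y] swap r/2=892/18675: DF=(1 − 892/18675·(0.956700))/(1+892/18675) = 2277/2500 ≈ 0.910800
step 3 [1.5y] swap r/2=1227/27448: DF=(1 − 1227/27448·(0.956700+0.910800))/(1+1227/27448) = 8773/10000 ≈ 0.877300
step 4 [2y] bond c/2=23/800: DF=(3893233/4000000 − 23/800·(0.956700+0.910800+0.877300))/(1+23/800) = 4347/5000 ≈ 0.869400
step 5 [2.5y] bond c/2=3/200: DF=(1811393/2000000 − 3/200·(0.956700+0.910800+0.877300+0.869400))/(1+3/200) = 8389/10000 ≈ 0.838900

1 1/2 9567/10000
2 1 2277/2500
3 3/2 8773/10000
4 2 4347/5000
5 5/2 8389/10000
DF(1.5y) is solved at step 3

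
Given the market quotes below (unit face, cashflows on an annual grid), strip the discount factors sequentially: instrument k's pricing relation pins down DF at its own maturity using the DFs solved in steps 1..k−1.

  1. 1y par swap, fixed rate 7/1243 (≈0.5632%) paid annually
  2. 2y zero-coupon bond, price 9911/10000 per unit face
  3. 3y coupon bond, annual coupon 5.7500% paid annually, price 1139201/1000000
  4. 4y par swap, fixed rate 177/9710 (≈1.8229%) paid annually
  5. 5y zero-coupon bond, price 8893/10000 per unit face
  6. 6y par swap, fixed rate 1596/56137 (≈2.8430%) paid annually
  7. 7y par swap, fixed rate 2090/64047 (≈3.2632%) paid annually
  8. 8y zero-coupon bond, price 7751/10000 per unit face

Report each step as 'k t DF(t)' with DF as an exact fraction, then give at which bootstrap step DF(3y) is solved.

step 1 [1y] swap r/1=7/1243: DF=(1 − 7/1243·(0))/(1+7/1243) = 1243/1250 ≈ 0.994400
step 2 [2y] zero: DF = P = 9911/10000 ≈ 0.991100
step 3 [3y] bond c/1=23/400: DF=(1139201/1000000 − 23/400·(0.994400+0.991100))/(1+23/400) = 9693/10000 ≈ 0.969300
step 4 [4y] swap r/1=177/9710: DF=(1 − 177/9710·(0.994400+0.991100+0.969300))/(1+177/9710) = 2323/2500 ≈ 0.929200
step 5 [5y] zero: DF = P = 8893/10000 ≈ 0.889300
step 6 [6y] swap r/1=1596/56137: DF=(1 − 1596/56137·(0.994400+0.991100+0.969300+0.929200+0.889300))/(1+1596/56137) = 2101/2500 ≈ 0.840400
step 7 [7y] swap r/1=2090/64047: DF=(1 − 2090/64047·(0.994400+0.991100+0.969300+0.929200+0.889300+0.840400))/(1+2090/64047) = 791/1000 ≈ 0.791000
step 8 [8y] zero: DF = P = 7751/10000 ≈ 0.775100

1 1 1243/1250
2 2 9911/10000
3 3 9693/10000
4 4 2323/2500
5 5 8893/10000
6 6 2101/2500
7 7 791/1000
8 8 7751/10000
DF(3y) is solved at step 3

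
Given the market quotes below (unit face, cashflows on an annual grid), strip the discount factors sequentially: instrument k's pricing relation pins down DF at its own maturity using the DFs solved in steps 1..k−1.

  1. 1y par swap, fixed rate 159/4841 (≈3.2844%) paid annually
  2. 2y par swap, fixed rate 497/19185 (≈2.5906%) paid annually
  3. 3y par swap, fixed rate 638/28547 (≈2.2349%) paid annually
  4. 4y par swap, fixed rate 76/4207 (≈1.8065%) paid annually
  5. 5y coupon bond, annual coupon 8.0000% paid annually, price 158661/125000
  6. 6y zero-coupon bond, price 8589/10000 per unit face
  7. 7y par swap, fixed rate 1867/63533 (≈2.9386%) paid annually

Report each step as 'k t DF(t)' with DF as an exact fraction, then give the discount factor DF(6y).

1 1 4841/5000
2 2 9503/10000
3 3 4681/5000
4 4 2329/2500
5 5 2237/2500
6 6 8589/10000
7 7 8133/10000
DF(6y) = 8589/10000 ≈ 0.858900

step 1 [1y] swap r/1=159/4841: DF=(1 − 159/4841·(0))/(1+159/4841) = 4841/5000 ≈ 0.968200
step 2 [2y] swap r/1=497/19185: DF=(1 − 497/19185·(0.968200))/(1+497/19185) = 9503/10000 ≈ 0.950300
step 3 [3y] swap r/1=638/28547: DF=(1 − 638/28547·(0.968200+0.950300))/(1+638/28547) = 4681/5000 ≈ 0.936200
step 4 [4y] swap r/1=76/4207: DF=(1 − 76/4207·(0.968200+0.950300+0.936200))/(1+76/4207) = 2329/2500 ≈ 0.931600
step 5 [5y] bond c/1=2/25: DF=(158661/125000 − 2/25·(0.968200+0.950300+0.936200+0.931600))/(1+2/25) = 2237/2500 ≈ 0.894800
step 6 [6y] zero: DF = P = 8589/10000 ≈ 0.858900
step 7 [7y] swap r/1=1867/63533: DF=(1 − 1867/63533·(0.968200+0.950300+0.936200+0.931600+0.894800+0.858900))/(1+1867/63533) = 8133/10000 ≈ 0.813300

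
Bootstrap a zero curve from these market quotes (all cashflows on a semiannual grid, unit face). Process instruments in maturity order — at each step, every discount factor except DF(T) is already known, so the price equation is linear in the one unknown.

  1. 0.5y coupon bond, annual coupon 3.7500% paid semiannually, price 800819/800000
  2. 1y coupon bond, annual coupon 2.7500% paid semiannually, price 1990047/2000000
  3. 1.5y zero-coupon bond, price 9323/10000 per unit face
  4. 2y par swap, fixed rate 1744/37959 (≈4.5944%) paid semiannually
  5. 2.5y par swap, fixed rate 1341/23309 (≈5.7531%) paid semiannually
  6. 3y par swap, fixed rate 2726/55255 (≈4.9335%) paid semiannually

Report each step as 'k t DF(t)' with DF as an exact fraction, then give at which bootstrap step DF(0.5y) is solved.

1 1/2 4913/5000
2 1 4841/5000
3 3/2 9323/10000
4 2 1141/1250
5 5/2 8659/10000
6 3 8637/10000
DF(0.5y) is solved at step 1

step 1 [0.5y] bond c/2=3/160: DF=(800819/800000 − 3/160·(0))/(1+3/160) = 4913/5000 ≈ 0.982600
step 2 [1y] bond c/2=11/800: DF=(1990047/2000000 − 11/800·(0.982600))/(1+11/800) = 4841/5000 ≈ 0.968200
step 3 [1.5y] zero: DF = P = 9323/10000 ≈ 0.932300
step 4 [2y] swap r/2=872/37959: DF=(1 − 872/37959·(0.982600+0.968200+0.932300))/(1+872/37959) = 1141/1250 ≈ 0.912800
step 5 [2.5y] swap r/2=1341/46618: DF=(1 − 1341/46618·(0.982600+0.968200+0.932300+0.912800))/(1+1341/46618) = 8659/10000 ≈ 0.865900
step 6 [3y] swap r/2=1363/55255: DF=(1 − 1363/55255·(0.982600+0.968200+0.932300+0.912800+0.865900))/(1+1363/55255) = 8637/10000 ≈ 0.863700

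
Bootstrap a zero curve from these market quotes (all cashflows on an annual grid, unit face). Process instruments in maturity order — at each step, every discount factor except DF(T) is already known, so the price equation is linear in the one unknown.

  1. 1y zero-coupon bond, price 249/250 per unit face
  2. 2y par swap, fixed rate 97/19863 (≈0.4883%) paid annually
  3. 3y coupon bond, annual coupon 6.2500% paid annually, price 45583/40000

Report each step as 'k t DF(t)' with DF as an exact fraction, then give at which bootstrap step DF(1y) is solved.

step 1 [1y] zero: DF = P = 249/250 ≈ 0.996000
step 2 [2y] swap r/1=97/19863: DF=(1 − 97/19863·(0.996000))/(1+97/19863) = 9903/10000 ≈ 0.990300
step 3 [3y] bond c/1=1/16: DF=(45583/40000 − 1/16·(0.996000+0.990300))/(1+1/16) = 9557/10000 ≈ 0.955700

1 1 249/250
2 2 9903/10000
3 3 9557/10000
DF(1y) is solved at step 1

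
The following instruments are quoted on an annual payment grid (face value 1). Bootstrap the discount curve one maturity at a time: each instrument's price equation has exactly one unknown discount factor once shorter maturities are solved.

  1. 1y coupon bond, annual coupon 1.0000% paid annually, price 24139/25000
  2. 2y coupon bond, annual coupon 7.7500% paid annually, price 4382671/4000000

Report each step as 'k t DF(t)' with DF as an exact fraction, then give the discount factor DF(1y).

step 1 [1y] bond c/1=1/100: DF=(24139/25000 − 1/100·(0))/(1+1/100) = 239/250 ≈ 0.956000
step 2 [2y] bond c/1=31/400: DF=(4382671/4000000 − 31/400·(0.956000))/(1+31/400) = 9481/10000 ≈ 0.948100

1 1 239/250
2 2 9481/10000
DF(1y) = 239/250 ≈ 0.956000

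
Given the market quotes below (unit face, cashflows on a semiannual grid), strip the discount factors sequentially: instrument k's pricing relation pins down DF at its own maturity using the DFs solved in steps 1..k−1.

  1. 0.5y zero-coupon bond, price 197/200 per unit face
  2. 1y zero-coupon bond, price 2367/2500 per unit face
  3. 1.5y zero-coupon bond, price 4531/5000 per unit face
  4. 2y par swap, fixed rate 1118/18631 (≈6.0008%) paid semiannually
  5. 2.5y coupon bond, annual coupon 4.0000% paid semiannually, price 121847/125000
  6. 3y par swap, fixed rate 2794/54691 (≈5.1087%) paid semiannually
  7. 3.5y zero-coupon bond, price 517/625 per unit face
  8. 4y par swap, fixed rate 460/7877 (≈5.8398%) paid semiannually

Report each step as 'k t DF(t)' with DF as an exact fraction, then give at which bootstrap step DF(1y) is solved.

1 1/2 197/200
2 1 2367/2500
3 3/2 4531/5000
4 2 4441/5000
5 5/2 4413/5000
6 3 8603/10000
7 7/2 517/625
8 4 793/1000
DF(1y) is solved at step 2

step 1 [0.5y] zero: DF = P = 197/200 ≈ 0.985000
step 2 [1y] zero: DF = P = 2367/2500 ≈ 0.946800
step 3 [1.5y] zero: DF = P = 4531/5000 ≈ 0.906200
step 4 [2y] swap r/2=559/18631: DF=(1 − 559/18631·(0.985000+0.946800+0.906200))/(1+559/18631) = 4441/5000 ≈ 0.888200
step 5 [2.5y] bond c/2=1/50: DF=(121847/125000 − 1/50·(0.985000+0.946800+0.906200+0.888200))/(1+1/50) = 4413/5000 ≈ 0.882600
step 6 [3y] swap r/2=1397/54691: DF=(1 − 1397/54691·(0.985000+0.946800+0.906200+0.888200+0.882600))/(1+1397/54691) = 8603/10000 ≈ 0.860300
step 7 [3.5y] zero: DF = P = 517/625 ≈ 0.827200
step 8 [4y] swap r/2=230/7877: DF=(1 − 230/7877·(0.985000+0.946800+0.906200+0.888200+0.882600+0.860300+0.827200))/(1+230/7877) = 793/1000 ≈ 0.793000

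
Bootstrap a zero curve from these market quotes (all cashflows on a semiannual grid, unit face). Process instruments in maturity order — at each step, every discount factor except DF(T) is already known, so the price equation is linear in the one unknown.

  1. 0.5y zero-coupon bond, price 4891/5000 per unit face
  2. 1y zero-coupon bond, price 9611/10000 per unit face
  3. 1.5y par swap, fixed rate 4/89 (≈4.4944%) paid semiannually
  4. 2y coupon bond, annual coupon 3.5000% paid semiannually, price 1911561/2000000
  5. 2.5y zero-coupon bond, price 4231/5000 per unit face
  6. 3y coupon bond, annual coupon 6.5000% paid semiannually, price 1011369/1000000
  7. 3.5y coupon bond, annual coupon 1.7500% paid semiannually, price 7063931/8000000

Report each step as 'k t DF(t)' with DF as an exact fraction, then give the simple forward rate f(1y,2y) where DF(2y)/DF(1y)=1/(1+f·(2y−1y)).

step 1 [0.5y] zero: DF = P = 4891/5000 ≈ 0.978200
step 2 [1y] zero: DF = P = 9611/10000 ≈ 0.961100
step 3 [1.5y] swap r/2=2/89: DF=(1 − 2/89·(0.978200+0.961100))/(1+2/89) = 4677/5000 ≈ 0.935400
step 4 [2y] bond c/2=7/400: DF=(1911561/2000000 − 7/400·(0.978200+0.961100+0.935400))/(1+7/400) = 8899/10000 ≈ 0.889900
step 5 [2.5y] zero: DF = P = 4231/5000 ≈ 0.846200
step 6 [3y] bond c/2=13/400: DF=(1011369/1000000 − 13/400·(0.978200+0.961100+0.935400+0.889900+0.846200))/(1+13/400) = 1043/1250 ≈ 0.834400
step 7 [3.5y] bond c/2=7/800: DF=(7063931/8000000 − 7/800·(0.978200+0.961100+0.935400+0.889900+0.846200+0.834400))/(1+7/800) = 8281/10000 ≈ 0.828100

1 1/2 4891/5000
2 1 9611/10000
3 3/2 4677/5000
4 2 8899/10000
5 5/2 4231/5000
6 3 1043/1250
7 7/2 8281/10000
f(1y,2y) = ((9611/10000)/(8899/10000) − 1)/(1) = 712/8899 ≈ 8.0009%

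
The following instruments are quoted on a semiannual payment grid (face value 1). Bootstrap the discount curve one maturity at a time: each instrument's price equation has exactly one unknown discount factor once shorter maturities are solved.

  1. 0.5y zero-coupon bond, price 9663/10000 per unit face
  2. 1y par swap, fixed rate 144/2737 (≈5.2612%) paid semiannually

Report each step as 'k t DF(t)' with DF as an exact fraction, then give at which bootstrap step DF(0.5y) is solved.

1 1/2 9663/10000
2 1 1187/1250
DF(0.5y) is solved at step 1

step 1 [0.5y] zero: DF = P = 9663/10000 ≈ 0.966300
step 2 [1y] swap r/2=72/2737: DF=(1 − 72/2737·(0.966300))/(1+72/2737) = 1187/1250 ≈ 0.949600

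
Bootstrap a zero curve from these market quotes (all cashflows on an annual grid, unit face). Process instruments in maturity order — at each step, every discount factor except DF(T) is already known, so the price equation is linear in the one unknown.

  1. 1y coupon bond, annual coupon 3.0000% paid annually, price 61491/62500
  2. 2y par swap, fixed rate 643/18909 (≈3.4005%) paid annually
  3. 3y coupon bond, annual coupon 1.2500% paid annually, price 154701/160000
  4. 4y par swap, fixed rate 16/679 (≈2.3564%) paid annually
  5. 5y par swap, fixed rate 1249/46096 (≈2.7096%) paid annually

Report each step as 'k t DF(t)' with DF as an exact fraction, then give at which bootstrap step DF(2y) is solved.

1 1 597/625
2 2 9357/10000
3 3 2329/2500
4 4 114/125
5 5 8751/10000
DF(2y) is solved at step 2

step 1 [1y] bond c/1=3/100: DF=(61491/62500 − 3/100·(0))/(1+3/100) = 597/625 ≈ 0.955200
step 2 [2y] swap r/1=643/18909: DF=(1 − 643/18909·(0.955200))/(1+643/18909) = 9357/10000 ≈ 0.935700
step 3 [3y] bond c/1=1/80: DF=(154701/160000 − 1/80·(0.955200+0.935700))/(1+1/80) = 2329/2500 ≈ 0.931600
step 4 [4y] swap r/1=16/679: DF=(1 − 16/679·(0.955200+0.935700+0.931600))/(1+16/679) = 114/125 ≈ 0.912000
step 5 [5y] swap r/1=1249/46096: DF=(1 − 1249/46096·(0.955200+0.935700+0.931600+0.912000))/(1+1249/46096) = 8751/10000 ≈ 0.875100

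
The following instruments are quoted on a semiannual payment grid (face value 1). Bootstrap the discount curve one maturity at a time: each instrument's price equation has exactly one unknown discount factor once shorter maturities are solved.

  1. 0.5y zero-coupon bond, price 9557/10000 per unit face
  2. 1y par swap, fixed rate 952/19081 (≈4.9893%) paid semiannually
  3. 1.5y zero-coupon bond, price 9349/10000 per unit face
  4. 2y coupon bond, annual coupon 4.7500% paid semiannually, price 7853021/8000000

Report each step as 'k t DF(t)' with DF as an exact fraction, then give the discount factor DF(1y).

1 1/2 9557/10000
2 1 2381/2500
3 3/2 9349/10000
4 2 8929/10000
DF(1y) = 2381/2500 ≈ 0.952400

step 1 [0.5y] zero: DF = P = 9557/10000 ≈ 0.955700
step 2 [1y] swap r/2=476/19081: DF=(1 − 476/19081·(0.955700))/(1+476/19081) = 2381/2500 ≈ 0.952400
step 3 [1.5y] zero: DF = P = 9349/10000 ≈ 0.934900
step 4 [2y] bond c/2=19/800: DF=(7853021/8000000 − 19/800·(0.955700+0.952400+0.934900))/(1+19/800) = 8929/10000 ≈ 0.892900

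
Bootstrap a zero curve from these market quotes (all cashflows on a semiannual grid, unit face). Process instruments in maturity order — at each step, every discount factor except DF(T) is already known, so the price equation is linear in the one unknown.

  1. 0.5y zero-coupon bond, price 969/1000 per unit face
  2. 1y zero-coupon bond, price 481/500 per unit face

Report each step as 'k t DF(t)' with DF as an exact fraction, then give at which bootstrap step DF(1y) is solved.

step 1 [0.5y] zero: DF = P = 969/1000 ≈ 0.969000
step 2 [1y] zero: DF = P = 481/500 ≈ 0.962000

1 1/2 969/1000
2 1 481/500
DF(1y) is solved at step 2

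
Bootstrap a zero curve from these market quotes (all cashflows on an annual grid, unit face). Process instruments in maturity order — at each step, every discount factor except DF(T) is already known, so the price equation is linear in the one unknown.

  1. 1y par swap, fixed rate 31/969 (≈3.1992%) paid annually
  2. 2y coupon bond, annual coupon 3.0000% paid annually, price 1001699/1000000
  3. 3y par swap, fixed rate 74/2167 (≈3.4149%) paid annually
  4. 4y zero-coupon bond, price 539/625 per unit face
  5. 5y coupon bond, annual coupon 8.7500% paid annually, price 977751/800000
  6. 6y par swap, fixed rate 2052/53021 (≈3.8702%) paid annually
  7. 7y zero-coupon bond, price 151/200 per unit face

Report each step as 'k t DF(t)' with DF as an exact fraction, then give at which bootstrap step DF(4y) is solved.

1 1 969/1000
2 2 9443/10000
3 3 4519/5000
4 4 539/625
5 5 4139/5000
6 6 1987/2500
7 7 151/200
DF(4y) is solved at step 4

step 1 [1y] swap r/1=31/969: DF=(1 − 31/969·(0))/(1+31/969) = 969/1000 ≈ 0.969000
step 2 [2y] bond c/1=3/100: DF=(1001699/1000000 − 3/100·(0.969000))/(1+3/100) = 9443/10000 ≈ 0.944300
step 3 [3y] swap r/1=74/2167: DF=(1 − 74/2167·(0.969000+0.944300))/(1+74/2167) = 4519/5000 ≈ 0.903800
step 4 [4y] zero: DF = P = 539/625 ≈ 0.862400
step 5 [5y] bond c/1=7/80: DF=(977751/800000 − 7/80·(0.969000+0.944300+0.903800+0.862400))/(1+7/80) = 4139/5000 ≈ 0.827800
step 6 [6y] swap r/1=2052/53021: DF=(1 − 2052/53021·(0.969000+0.944300+0.903800+0.862400+0.827800))/(1+2052/53021) = 1987/2500 ≈ 0.794800
step 7 [7y] zero: DF = P = 151/200 ≈ 0.755000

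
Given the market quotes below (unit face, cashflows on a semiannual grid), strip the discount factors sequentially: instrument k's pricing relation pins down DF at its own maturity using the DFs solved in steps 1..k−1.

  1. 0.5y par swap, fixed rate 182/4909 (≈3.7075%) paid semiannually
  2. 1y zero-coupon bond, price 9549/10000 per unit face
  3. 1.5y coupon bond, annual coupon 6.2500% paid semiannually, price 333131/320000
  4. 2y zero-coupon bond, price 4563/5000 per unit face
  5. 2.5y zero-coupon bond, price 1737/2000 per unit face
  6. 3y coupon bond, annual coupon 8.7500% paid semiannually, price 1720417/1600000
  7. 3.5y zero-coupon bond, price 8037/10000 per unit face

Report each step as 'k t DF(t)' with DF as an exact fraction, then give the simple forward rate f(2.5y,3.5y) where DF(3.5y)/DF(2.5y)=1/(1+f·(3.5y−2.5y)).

1 1/2 4909/5000
2 1 9549/10000
3 3/2 2377/2500
4 2 4563/5000
5 5/2 1737/2000
6 3 1669/2000
7 7/2 8037/10000
f(2.5y,3.5y) = ((1737/2000)/(8037/10000) − 1)/(1) = 72/893 ≈ 8.0627%

step 1 [0.5y] swap r/2=91/4909: DF=(1 − 91/4909·(0))/(1+91/4909) = 4909/5000 ≈ 0.981800
step 2 [1y] zero: DF = P = 9549/10000 ≈ 0.954900
step 3 [1.5y] bond c/2=1/32: DF=(333131/320000 − 1/32·(0.981800+0.954900))/(1+1/32) = 2377/2500 ≈ 0.950800
step 4 [2y] zero: DF = P = 4563/5000 ≈ 0.912600
step 5 [2.5y] zero: DF = P = 1737/2000 ≈ 0.868500
step 6 [3y] bond c/2=7/160: DF=(1720417/1600000 − 7/160·(0.981800+0.954900+0.950800+0.912600+0.868500))/(1+7/160) = 1669/2000 ≈ 0.834500
step 7 [3.5y] zero: DF = P = 8037/10000 ≈ 0.803700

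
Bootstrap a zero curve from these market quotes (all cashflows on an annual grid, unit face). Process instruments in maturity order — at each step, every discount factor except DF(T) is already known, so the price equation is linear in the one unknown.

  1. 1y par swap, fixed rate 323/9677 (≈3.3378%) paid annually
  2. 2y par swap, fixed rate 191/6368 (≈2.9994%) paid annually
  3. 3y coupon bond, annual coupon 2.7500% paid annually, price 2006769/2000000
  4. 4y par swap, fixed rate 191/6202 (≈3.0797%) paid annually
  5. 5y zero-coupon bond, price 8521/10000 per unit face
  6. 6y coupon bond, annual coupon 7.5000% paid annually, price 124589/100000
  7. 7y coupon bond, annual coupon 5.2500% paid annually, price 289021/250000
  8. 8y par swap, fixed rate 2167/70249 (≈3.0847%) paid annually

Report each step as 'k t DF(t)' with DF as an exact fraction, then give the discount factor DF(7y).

step 1 [1y] swap r/1=323/9677: DF=(1 − 323/9677·(0))/(1+323/9677) = 9677/10000 ≈ 0.967700
step 2 [2y] swap r/1=191/6368: DF=(1 − 191/6368·(0.967700))/(1+191/6368) = 9427/10000 ≈ 0.942700
step 3 [3y] bond c/1=11/400: DF=(2006769/2000000 − 11/400·(0.967700+0.942700))/(1+11/400) = 4627/5000 ≈ 0.925400
step 4 [4y] swap r/1=191/6202: DF=(1 − 191/6202·(0.967700+0.942700+0.925400))/(1+191/6202) = 4427/5000 ≈ 0.885400
step 5 [5y] zero: DF = P = 8521/10000 ≈ 0.852100
step 6 [6y] bond c/1=3/40: DF=(124589/100000 − 3/40·(0.967700+0.942700+0.925400+0.885400+0.852100))/(1+3/40) = 8399/10000 ≈ 0.839900
step 7 [7y] bond c/1=21/400: DF=(289021/250000 − 21/400·(0.967700+0.942700+0.925400+0.885400+0.852100+0.839900))/(1+21/400) = 2071/2500 ≈ 0.828400
step 8 [8y] swap r/1=2167/70249: DF=(1 − 2167/70249·(0.967700+0.942700+0.925400+0.885400+0.852100+0.839900+0.828400))/(1+2167/70249) = 7833/10000 ≈ 0.783300

1 1 9677/10000
2 2 9427/10000
3 3 4627/5000
4 4 4427/5000
5 5 8521/10000
6 6 8399/10000
7 7 2071/2500
8 8 7833/10000
DF(7y) = 2071/2500 ≈ 0.828400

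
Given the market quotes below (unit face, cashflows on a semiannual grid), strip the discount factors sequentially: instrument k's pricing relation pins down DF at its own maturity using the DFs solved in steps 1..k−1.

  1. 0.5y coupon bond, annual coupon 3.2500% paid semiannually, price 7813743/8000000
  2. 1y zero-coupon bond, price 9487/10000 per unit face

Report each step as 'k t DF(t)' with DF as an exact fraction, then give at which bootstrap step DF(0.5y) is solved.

1 1/2 9611/10000
2 1 9487/10000
DF(0.5y) is solved at step 1

step 1 [0.5y] bond c/2=13/800: DF=(7813743/8000000 − 13/800·(0))/(1+13/800) = 9611/10000 ≈ 0.961100
step 2 [1y] zero: DF = P = 9487/10000 ≈ 0.948700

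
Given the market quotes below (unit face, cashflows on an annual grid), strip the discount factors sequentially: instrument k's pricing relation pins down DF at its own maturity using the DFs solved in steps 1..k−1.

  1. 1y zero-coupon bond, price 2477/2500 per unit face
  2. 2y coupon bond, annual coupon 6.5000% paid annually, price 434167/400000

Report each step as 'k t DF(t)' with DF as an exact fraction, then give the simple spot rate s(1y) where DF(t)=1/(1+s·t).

step 1 [1y] zero: DF = P = 2477/2500 ≈ 0.990800
step 2 [2y] bond c/1=13/200: DF=(434167/400000 − 13/200·(0.990800))/(1+13/200) = 9587/10000 ≈ 0.958700

1 1 2477/2500
2 2 9587/10000
s(1y) = (1/(2477/2500) − 1)/(1) = 23/2477 ≈ 0.9285%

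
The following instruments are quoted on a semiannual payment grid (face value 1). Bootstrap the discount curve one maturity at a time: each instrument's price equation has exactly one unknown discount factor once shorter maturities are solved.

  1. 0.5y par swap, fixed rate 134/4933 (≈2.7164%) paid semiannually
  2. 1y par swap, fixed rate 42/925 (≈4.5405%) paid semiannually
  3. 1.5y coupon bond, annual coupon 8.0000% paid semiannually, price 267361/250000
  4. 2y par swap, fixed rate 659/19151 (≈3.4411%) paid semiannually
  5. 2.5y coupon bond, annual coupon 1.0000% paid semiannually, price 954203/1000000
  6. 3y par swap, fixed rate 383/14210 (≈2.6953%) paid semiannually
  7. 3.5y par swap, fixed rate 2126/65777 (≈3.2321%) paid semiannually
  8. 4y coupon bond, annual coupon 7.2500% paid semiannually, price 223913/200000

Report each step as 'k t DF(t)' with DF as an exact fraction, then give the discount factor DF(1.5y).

1 1/2 4933/5000
2 1 9559/10000
3 3/2 596/625
4 2 9341/10000
5 5/2 1163/1250
6 3 4617/5000
7 7/2 8937/10000
8 4 8503/10000
DF(1.5y) = 596/625 ≈ 0.953600

step 1 [0.5y] swap r/2=67/4933: DF=(1 − 67/4933·(0))/(1+67/4933) = 4933/5000 ≈ 0.986600
step 2 [1y] swap r/2=21/925: DF=(1 − 21/925·(0.986600))/(1+21/925) = 9559/10000 ≈ 0.955900
step 3 [1.5y] bond c/2=1/25: DF=(267361/250000 − 1/25·(0.986600+0.955900))/(1+1/25) = 596/625 ≈ 0.953600
step 4 [2y] swap r/2=659/38302: DF=(1 − 659/38302·(0.986600+0.955900+0.953600))/(1+659/38302) = 9341/10000 ≈ 0.934100
step 5 [2.5y] bond c/2=1/200: DF=(954203/1000000 − 1/200·(0.986600+0.955900+0.953600+0.934100))/(1+1/200) = 1163/1250 ≈ 0.930400
step 6 [3y] swap r/2=383/28420: DF=(1 − 383/28420·(0.986600+0.955900+0.953600+0.934100+0.930400))/(1+383/28420) = 4617/5000 ≈ 0.923400
step 7 [3.5y] swap r/2=1063/65777: DF=(1 − 1063/65777·(0.986600+0.955900+0.953600+0.934100+0.930400+0.923400))/(1+1063/65777) = 8937/10000 ≈ 0.893700
step 8 [4y] bond c/2=29/800: DF=(223913/200000 − 29/800·(0.986600+0.955900+0.953600+0.934100+0.930400+0.923400+0.893700))/(1+29/800) = 8503/10000 ≈ 0.850300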